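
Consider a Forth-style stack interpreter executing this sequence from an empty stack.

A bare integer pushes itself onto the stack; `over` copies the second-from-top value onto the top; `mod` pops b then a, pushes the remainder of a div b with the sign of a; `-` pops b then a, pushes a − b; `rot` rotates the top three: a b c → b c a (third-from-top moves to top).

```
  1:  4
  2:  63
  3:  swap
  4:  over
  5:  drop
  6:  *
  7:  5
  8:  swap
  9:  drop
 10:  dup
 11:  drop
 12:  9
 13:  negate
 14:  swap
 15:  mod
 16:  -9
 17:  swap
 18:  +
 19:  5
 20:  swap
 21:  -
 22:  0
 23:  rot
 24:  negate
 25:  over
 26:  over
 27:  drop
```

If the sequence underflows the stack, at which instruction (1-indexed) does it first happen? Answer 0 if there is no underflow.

4      → 4
63     → 4 63
swap   → 63 4
over   → 63 4 63
drop   → 63 4
*      → 252
5      → 252 5
swap   → 5 252
drop   → 5
dup    → 5 5
drop   → 5
9      → 5 9
negate → 5 -9
swap   → -9 5
mod    → -4
-9     → -4 -9
swap   → -9 -4
+      → -13
5      → -13 5
swap   → 5 -13
-      → 18
0      → 18 0
rot  — needs 3 operands, stack has 2 → underflow

23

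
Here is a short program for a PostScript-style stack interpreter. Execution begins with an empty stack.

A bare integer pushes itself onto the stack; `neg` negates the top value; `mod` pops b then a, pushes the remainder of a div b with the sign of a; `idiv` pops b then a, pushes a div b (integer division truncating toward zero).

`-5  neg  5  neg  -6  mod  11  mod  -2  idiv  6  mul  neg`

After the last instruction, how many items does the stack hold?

2

-5   → [-5]
neg  → [5]
5    → [5, 5]
neg  → [5, -5]
-6   → [5, -5, -6]
mod  → [5, -5]
11   → [5, -5, 11]
mod  → [5, -5]
-2   → [5, -5, -2]
idiv → [5, 2]
6    → [5, 2, 6]
mul  → [5, 12]
neg  → [5, -12]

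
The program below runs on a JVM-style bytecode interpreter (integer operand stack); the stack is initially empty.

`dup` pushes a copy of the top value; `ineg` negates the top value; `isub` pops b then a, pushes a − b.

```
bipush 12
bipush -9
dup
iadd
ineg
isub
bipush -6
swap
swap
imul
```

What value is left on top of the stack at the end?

36

bipush 12  [12]
bipush -9  [12, -9]
dup        [12, -9, -9]
iadd       [12, -18]
ineg       [12, 18]
isub       [-6]
bipush -6  [-6, -6]
swap       [-6, -6]
swap       [-6, -6]
imul       [36]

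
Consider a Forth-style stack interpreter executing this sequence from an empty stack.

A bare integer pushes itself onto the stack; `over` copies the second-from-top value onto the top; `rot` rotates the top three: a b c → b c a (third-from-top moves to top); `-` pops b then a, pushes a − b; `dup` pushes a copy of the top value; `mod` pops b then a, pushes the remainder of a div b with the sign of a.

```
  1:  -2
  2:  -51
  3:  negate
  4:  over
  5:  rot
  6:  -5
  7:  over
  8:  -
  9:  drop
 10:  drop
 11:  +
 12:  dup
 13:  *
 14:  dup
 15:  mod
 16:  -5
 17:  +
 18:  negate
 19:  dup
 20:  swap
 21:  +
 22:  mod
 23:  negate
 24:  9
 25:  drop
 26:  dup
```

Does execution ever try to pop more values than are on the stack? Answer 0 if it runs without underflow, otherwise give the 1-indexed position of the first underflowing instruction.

22

-2      -2
-51     -2 -51
negate  -2 51
over    -2 51 -2
rot     51 -2 -2
-5      51 -2 -2 -5
over    51 -2 -2 -5 -2
-       51 -2 -2 -3
drop    51 -2 -2
drop    51 -2
+       49
dup     49 49
*       2401
dup     2401 2401
mod     0
-5      0 -5
+       -5
negate  5
dup     5 5
swap    5 5
+       10
mod  — needs 2 operands, stack has 1 → underflow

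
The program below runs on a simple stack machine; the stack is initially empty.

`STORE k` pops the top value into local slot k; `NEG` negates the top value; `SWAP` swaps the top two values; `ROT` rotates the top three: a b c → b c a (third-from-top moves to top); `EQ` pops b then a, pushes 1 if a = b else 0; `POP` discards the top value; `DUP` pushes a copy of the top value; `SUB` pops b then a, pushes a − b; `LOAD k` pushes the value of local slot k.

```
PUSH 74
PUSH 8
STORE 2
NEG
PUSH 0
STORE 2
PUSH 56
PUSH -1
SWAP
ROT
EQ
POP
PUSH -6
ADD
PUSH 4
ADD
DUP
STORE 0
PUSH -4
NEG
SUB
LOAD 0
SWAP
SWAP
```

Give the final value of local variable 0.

-3

PUSH 74 -> 74
PUSH 8  -> 74 8
STORE 2 -> 74
NEG     -> -74
PUSH 0  -> -74 0
STORE 2 -> -74
PUSH 56 -> -74 56
PUSH -1 -> -74 56 -1
SWAP    -> -74 -1 56
ROT     -> -1 56 -74
EQ      -> -1 0
POP     -> -1
PUSH -6 -> -1 -6
ADD     -> -7
PUSH 4  -> -7 4
ADD     -> -3
DUP     -> -3 -3
STORE 0 -> -3
PUSH -4 -> -3 -4
NEG     -> -3 4
SUB     -> -7
LOAD 0  -> -7 -3
SWAP    -> -3 -7
SWAP    -> -7 -3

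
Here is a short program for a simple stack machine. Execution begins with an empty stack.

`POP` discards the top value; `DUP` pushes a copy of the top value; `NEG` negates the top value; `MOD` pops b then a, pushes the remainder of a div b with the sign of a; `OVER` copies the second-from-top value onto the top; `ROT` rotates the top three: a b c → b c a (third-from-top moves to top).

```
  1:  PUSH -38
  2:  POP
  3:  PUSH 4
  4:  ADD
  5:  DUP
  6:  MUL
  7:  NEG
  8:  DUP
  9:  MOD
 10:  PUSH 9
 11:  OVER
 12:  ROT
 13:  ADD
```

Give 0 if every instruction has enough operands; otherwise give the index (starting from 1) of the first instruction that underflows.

4

PUSH -38 → -38
POP      → (empty)
PUSH 4   → 4
ADD  — needs 2 operands, stack has 1 → underflow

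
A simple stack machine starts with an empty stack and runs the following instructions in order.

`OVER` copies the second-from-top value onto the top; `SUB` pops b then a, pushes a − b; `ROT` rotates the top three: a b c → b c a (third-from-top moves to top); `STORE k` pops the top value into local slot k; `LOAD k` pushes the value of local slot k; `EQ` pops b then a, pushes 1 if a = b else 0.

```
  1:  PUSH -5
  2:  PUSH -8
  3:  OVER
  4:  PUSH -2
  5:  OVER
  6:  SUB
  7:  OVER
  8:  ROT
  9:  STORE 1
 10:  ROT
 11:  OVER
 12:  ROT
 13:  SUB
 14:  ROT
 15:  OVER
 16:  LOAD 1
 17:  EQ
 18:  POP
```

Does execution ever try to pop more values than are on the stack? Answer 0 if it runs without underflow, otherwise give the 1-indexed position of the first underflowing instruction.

PUSH -5 : -5
PUSH -8 : -5 -8
OVER    : -5 -8 -5
PUSH -2 : -5 -8 -5 -2
OVER    : -5 -8 -5 -2 -5
SUB     : -5 -8 -5 3
OVER    : -5 -8 -5 3 -5
ROT     : -5 -8 3 -5 -5
STORE 1 : -5 -8 3 -5
ROT     : -5 3 -5 -8
OVER    : -5 3 -5 -8 -5
ROT     : -5 3 -8 -5 -5
SUB     : -5 3 -8 0
ROT     : -5 -8 0 3
OVER    : -5 -8 0 3 0
LOAD 1  : -5 -8 0 3 0 -5
EQ      : -5 -8 0 3 0
POP     : -5 -8 0 3

0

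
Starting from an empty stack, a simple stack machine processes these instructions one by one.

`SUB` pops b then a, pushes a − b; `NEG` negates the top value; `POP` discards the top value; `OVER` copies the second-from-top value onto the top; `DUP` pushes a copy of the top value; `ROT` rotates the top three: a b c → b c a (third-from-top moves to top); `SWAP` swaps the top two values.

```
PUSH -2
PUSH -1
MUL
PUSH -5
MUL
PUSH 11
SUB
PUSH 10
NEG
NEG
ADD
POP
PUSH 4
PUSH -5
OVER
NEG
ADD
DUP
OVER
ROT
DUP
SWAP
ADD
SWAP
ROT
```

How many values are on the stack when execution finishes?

4

PUSH -2 → [-2]
PUSH -1 → [-2, -1]
MUL     → [2]
PUSH -5 → [2, -5]
MUL     → [-10]
PUSH 11 → [-10, 11]
SUB     → [-21]
PUSH 10 → [-21, 10]
NEG     → [-21, -10]
NEG     → [-21, 10]
ADD     → [-11]
POP     → []
PUSH 4  → [4]
PUSH -5 → [4, -5]
OVER    → [4, -5, 4]
NEG     → [4, -5, -4]
ADD     → [4, -9]
DUP     → [4, -9, -9]
OVER    → [4, -9, -9, -9]
ROT     → [4, -9, -9, -9]
DUP     → [4, -9, -9, -9, -9]
SWAP    → [4, -9, -9, -9, -9]
ADD     → [4, -9, -9, -18]
SWAP    → [4, -9, -18, -9]
ROT     → [4, -18, -9, -9]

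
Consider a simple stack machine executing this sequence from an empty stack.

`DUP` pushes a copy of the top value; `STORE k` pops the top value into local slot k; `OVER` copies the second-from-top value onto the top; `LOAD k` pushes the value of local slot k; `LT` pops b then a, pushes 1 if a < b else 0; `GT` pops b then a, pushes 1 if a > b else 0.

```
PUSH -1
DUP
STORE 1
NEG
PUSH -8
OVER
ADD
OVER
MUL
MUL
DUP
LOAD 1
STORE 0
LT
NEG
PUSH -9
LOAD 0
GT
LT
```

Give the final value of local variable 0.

PUSH -1 -> [-1]
DUP     -> [-1, -1]
STORE 1 -> [-1]
NEG     -> [1]
PUSH -8 -> [1, -8]
OVER    -> [1, -8, 1]
ADD     -> [1, -7]
OVER    -> [1, -7, 1]
MUL     -> [1, -7]
MUL     -> [-7]
DUP     -> [-7, -7]
LOAD 1  -> [-7, -7, -1]
STORE 0 -> [-7, -7]
LT      -> [0]
NEG     -> [0]
PUSH -9 -> [0, -9]
LOAD 0  -> [0, -9, -1]
GT      -> [0, 0]
LT      -> [0]

-1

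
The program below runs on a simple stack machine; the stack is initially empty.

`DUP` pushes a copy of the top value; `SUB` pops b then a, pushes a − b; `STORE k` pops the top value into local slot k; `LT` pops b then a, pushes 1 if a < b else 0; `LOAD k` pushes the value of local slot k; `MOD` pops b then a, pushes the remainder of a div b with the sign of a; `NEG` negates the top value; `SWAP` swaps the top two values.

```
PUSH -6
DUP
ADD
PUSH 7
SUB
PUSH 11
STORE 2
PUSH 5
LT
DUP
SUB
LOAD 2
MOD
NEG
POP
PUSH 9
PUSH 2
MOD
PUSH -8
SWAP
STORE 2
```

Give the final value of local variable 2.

PUSH -6  [-6]
DUP      [-6, -6]
ADD      [-12]
PUSH 7   [-12, 7]
SUB      [-19]
PUSH 11  [-19, 11]
STORE 2  [-19]
PUSH 5   [-19, 5]
LT       [1]
DUP      [1, 1]
SUB      [0]
LOAD 2   [0, 11]
MOD      [0]
NEG      [0]
POP      []
PUSH 9   [9]
PUSH 2   [9, 2]
MOD      [1]
PUSH -8  [1, -8]
SWAP     [-8, 1]
STORE 2  [-8]

1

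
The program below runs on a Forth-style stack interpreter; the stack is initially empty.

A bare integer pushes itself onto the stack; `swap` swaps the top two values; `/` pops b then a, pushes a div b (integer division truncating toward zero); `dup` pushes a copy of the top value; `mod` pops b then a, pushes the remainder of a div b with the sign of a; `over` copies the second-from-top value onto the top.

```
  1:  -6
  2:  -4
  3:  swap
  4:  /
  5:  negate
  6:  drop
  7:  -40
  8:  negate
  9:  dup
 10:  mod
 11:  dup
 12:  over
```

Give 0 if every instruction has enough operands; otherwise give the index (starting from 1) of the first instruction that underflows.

0

-6     : [-6]
-4     : [-6, -4]
swap   : [-4, -6]
/      : [0]
negate : [0]
drop   : []
-40    : [-40]
negate : [40]
dup    : [40, 40]
mod    : [0]
dup    : [0, 0]
over   : [0, 0, 0]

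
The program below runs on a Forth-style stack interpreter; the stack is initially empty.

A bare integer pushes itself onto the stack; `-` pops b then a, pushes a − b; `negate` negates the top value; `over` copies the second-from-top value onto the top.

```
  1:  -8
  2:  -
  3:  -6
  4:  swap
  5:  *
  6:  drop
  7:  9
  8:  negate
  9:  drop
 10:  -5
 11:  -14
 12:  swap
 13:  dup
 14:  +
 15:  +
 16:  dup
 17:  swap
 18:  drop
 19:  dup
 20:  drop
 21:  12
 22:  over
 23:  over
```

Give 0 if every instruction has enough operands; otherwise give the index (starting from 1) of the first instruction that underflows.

-8 -> [-8]
-  — needs 2 operands, stack has 1 → underflow

2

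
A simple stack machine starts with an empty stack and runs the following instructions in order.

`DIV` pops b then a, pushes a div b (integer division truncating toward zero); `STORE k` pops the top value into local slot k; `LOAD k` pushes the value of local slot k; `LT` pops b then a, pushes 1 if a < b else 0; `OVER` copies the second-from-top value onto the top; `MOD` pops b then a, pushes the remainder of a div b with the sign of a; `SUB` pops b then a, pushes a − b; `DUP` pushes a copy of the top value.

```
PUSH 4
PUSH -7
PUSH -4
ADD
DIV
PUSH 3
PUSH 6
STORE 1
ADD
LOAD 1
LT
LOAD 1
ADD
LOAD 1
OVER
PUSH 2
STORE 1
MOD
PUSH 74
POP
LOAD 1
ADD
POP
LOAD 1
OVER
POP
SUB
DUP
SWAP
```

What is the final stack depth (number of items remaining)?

2

PUSH 4  → [4]
PUSH -7 → [4, -7]
PUSH -4 → [4, -7, -4]
ADD     → [4, -11]
DIV     → [0]
PUSH 3  → [0, 3]
PUSH 6  → [0, 3, 6]
STORE 1 → [0, 3]
ADD     → [3]
LOAD 1  → [3, 6]
LT      → [1]
LOAD 1  → [1, 6]
ADD     → [7]
LOAD 1  → [7, 6]
OVER    → [7, 6, 7]
PUSH 2  → [7, 6, 7, 2]
STORE 1 → [7, 6, 7]
MOD     → [7, 6]
PUSH 74 → [7, 6, 74]
POP     → [7, 6]
LOAD 1  → [7, 6, 2]
ADD     → [7, 8]
POP     → [7]
LOAD 1  → [7, 2]
OVER    → [7, 2, 7]
POP     → [7, 2]
SUB     → [5]
DUP     → [5, 5]
SWAP    → [5, 5]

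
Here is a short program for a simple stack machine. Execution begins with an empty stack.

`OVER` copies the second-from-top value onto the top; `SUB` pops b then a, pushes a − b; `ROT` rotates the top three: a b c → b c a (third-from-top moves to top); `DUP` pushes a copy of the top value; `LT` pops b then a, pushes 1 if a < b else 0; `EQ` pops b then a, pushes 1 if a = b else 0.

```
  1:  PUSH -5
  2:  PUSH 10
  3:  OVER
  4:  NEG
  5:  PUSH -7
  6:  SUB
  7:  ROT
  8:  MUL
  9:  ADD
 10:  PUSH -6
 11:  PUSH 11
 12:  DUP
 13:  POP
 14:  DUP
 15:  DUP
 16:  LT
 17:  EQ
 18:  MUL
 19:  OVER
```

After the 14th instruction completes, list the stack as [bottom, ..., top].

PUSH -5 : [-5]
PUSH 10 : [-5, 10]
OVER    : [-5, 10, -5]
NEG     : [-5, 10, 5]
PUSH -7 : [-5, 10, 5, -7]
SUB     : [-5, 10, 12]
ROT     : [10, 12, -5]
MUL     : [10, -60]
ADD     : [-50]
PUSH -6 : [-50, -6]
PUSH 11 : [-50, -6, 11]
DUP     : [-50, -6, 11, 11]
POP     : [-50, -6, 11]
DUP     : [-50, -6, 11, 11]

[-50, -6, 11, 11]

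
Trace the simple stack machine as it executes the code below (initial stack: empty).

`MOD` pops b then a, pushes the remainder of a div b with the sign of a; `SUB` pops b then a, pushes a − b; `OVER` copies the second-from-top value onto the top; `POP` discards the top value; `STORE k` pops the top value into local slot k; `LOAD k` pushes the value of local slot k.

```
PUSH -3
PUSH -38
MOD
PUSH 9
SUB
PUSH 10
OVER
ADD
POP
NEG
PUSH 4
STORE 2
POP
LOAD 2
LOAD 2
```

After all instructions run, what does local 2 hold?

4

PUSH -3   [-3]
PUSH -38  [-3, -38]
MOD       [-3]
PUSH 9    [-3, 9]
SUB       [-12]
PUSH 10   [-12, 10]
OVER      [-12, 10, -12]
ADD       [-12, -2]
POP       [-12]
NEG       [12]
PUSH 4    [12, 4]
STORE 2   [12]
POP       []
LOAD 2    [4]
LOAD 2    [4, 4]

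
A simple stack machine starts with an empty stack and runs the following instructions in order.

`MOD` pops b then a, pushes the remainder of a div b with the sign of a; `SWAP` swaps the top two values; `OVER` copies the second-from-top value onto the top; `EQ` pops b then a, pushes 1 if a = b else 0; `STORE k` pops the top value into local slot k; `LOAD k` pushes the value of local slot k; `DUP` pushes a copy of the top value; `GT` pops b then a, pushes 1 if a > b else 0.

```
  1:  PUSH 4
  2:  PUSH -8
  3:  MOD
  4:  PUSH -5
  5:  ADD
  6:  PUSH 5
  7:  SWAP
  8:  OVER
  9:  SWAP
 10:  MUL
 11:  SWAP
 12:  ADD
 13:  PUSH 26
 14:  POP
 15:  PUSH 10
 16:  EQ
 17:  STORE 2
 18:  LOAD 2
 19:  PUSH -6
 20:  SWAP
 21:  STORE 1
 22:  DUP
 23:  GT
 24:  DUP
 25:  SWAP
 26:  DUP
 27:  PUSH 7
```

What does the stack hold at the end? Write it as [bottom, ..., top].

[0, 0, 0, 7]

PUSH 4   4
PUSH -8  4 -8
MOD      4
PUSH -5  4 -5
ADD      -1
PUSH 5   -1 5
SWAP     5 -1
OVER     5 -1 5
SWAP     5 5 -1
MUL      5 -5
SWAP     -5 5
ADD      0
PUSH 26  0 26
POP      0
PUSH 10  0 10
EQ       0
STORE 2  (empty)
LOAD 2   0
PUSH -6  0 -6
SWAP     -6 0
STORE 1  -6
DUP      -6 -6
GT       0
DUP      0 0
SWAP     0 0
DUP      0 0 0
PUSH 7   0 0 0 7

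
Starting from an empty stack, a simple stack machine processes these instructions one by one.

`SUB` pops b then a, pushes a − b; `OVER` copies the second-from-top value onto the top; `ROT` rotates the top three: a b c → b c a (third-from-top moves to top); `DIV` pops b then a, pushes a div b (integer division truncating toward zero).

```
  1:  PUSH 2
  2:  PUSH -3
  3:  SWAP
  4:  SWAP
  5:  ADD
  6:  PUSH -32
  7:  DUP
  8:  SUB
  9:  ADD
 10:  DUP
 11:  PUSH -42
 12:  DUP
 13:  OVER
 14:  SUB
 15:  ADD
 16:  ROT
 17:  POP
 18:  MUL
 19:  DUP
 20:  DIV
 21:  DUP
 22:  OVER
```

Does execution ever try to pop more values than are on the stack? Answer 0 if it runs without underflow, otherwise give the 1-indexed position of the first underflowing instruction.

0

PUSH 2    2
PUSH -3   2 -3
SWAP      -3 2
SWAP      2 -3
ADD       -1
PUSH -32  -1 -32
DUP       -1 -32 -32
SUB       -1 0
ADD       -1
DUP       -1 -1
PUSH -42  -1 -1 -42
DUP       -1 -1 -42 -42
OVER      -1 -1 -42 -42 -42
SUB       -1 -1 -42 0
ADD       -1 -1 -42
ROT       -1 -42 -1
POP       -1 -42
MUL       42
DUP       42 42
DIV       1
DUP       1 1
OVER      1 1 1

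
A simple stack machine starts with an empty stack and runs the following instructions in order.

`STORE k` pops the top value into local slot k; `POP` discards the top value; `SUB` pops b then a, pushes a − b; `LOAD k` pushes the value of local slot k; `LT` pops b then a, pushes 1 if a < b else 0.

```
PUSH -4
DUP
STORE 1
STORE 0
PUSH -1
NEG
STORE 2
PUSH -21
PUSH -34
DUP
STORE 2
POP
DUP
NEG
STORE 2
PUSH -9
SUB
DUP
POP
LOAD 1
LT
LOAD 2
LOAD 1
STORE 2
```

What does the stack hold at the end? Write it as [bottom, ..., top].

[1, 21]

PUSH -4   -4
DUP       -4 -4
STORE 1   -4
STORE 0   (empty)
PUSH -1   -1
NEG       1
STORE 2   (empty)
PUSH -21  -21
PUSH -34  -21 -34
DUP       -21 -34 -34
STORE 2   -21 -34
POP       -21
DUP       -21 -21
NEG       -21 21
STORE 2   -21
PUSH -9   -21 -9
SUB       -12
DUP       -12 -12
POP       -12
LOAD 1    -12 -4
LT        1
LOAD 2    1 21
LOAD 1    1 21 -4
STORE 2   1 21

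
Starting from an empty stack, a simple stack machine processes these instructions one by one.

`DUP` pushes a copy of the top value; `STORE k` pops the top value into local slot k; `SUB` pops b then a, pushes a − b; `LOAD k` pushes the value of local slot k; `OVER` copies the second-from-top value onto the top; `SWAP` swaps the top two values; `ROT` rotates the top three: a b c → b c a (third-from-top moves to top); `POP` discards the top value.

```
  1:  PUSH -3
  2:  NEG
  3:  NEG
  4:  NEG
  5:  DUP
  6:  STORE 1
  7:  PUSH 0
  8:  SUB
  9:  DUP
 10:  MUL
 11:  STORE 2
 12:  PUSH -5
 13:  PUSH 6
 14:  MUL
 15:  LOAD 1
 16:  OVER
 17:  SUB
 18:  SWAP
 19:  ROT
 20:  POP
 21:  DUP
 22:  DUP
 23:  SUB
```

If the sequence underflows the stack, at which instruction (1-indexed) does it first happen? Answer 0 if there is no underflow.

PUSH -3 : -3
NEG     : 3
NEG     : -3
NEG     : 3
DUP     : 3 3
STORE 1 : 3
PUSH 0  : 3 0
SUB     : 3
DUP     : 3 3
MUL     : 9
STORE 2 : (empty)
PUSH -5 : -5
PUSH 6  : -5 6
MUL     : -30
LOAD 1  : -30 3
OVER    : -30 3 -30
SUB     : -30 33
SWAP    : 33 -30
ROT  — needs 3 operands, stack has 2 → underflow

19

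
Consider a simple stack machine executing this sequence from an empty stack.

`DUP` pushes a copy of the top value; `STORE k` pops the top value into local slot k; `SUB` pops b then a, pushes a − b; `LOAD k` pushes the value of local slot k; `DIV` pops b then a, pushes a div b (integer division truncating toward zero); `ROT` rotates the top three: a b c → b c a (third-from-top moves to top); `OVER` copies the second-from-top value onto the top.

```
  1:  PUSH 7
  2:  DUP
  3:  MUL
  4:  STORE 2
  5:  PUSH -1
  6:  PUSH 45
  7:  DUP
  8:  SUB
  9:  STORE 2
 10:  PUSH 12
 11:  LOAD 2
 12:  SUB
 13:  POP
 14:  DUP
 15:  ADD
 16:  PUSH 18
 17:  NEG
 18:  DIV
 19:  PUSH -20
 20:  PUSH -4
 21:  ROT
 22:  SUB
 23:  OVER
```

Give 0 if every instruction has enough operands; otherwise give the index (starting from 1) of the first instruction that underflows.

PUSH 7    [7]
DUP       [7, 7]
MUL       [49]
STORE 2   []
PUSH -1   [-1]
PUSH 45   [-1, 45]
DUP       [-1, 45, 45]
SUB       [-1, 0]
STORE 2   [-1]
PUSH 12   [-1, 12]
LOAD 2    [-1, 12, 0]
SUB       [-1, 12]
POP       [-1]
DUP       [-1, -1]
ADD       [-2]
PUSH 18   [-2, 18]
NEG       [-2, -18]
DIV       [0]
PUSH -20  [0, -20]
PUSH -4   [0, -20, -4]
ROT       [-20, -4, 0]
SUB       [-20, -4]
OVER      [-20, -4, -20]

0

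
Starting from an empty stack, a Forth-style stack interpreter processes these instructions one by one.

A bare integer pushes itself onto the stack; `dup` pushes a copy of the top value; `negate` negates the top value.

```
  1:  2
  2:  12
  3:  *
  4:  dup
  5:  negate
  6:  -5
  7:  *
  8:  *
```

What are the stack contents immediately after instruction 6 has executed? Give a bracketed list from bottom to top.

[24, -24, -5]

2      → 2
12     → 2 12
*      → 24
dup    → 24 24
negate → 24 -24
-5     → 24 -24 -5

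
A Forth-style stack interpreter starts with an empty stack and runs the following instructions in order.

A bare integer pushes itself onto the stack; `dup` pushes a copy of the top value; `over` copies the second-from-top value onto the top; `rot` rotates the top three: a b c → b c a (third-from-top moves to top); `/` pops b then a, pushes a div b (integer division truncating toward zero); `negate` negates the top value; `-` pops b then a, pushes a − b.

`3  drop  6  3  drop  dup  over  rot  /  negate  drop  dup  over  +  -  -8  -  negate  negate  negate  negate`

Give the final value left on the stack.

2

3      -> 3
drop   -> (empty)
6      -> 6
3      -> 6 3
drop   -> 6
dup    -> 6 6
over   -> 6 6 6
rot    -> 6 6 6
/      -> 6 1
negate -> 6 -1
drop   -> 6
dup    -> 6 6
over   -> 6 6 6
+      -> 6 12
-      -> -6
-8     -> -6 -8
-      -> 2
negate -> -2
negate -> 2
negate -> -2
negate -> 2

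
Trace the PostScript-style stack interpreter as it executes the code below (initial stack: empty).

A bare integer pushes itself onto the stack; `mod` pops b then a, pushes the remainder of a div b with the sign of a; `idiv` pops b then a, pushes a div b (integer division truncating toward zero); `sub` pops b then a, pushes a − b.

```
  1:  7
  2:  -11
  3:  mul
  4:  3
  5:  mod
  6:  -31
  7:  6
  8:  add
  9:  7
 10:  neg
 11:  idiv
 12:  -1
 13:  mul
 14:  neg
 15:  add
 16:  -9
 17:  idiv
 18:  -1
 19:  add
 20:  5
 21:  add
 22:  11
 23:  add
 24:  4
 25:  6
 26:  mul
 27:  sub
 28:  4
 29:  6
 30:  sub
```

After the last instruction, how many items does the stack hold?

2

7    : 7
-11  : 7 -11
mul  : -77
3    : -77 3
mod  : -2
-31  : -2 -31
6    : -2 -31 6
add  : -2 -25
7    : -2 -25 7
neg  : -2 -25 -7
idiv : -2 3
-1   : -2 3 -1
mul  : -2 -3
neg  : -2 3
add  : 1
-9   : 1 -9
idiv : 0
-1   : 0 -1
add  : -1
5    : -1 5
add  : 4
11   : 4 11
add  : 15
4    : 15 4
6    : 15 4 6
mul  : 15 24
sub  : -9
4    : -9 4
6    : -9 4 6
sub  : -9 -2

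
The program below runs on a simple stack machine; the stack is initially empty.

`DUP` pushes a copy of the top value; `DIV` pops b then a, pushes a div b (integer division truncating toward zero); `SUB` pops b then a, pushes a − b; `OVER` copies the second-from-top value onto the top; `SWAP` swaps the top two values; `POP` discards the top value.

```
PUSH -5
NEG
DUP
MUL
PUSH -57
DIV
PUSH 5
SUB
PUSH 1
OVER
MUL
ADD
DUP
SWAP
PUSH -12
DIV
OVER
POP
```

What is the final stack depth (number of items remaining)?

PUSH -5   [-5]
NEG       [5]
DUP       [5, 5]
MUL       [25]
PUSH -57  [25, -57]
DIV       [0]
PUSH 5    [0, 5]
SUB       [-5]
PUSH 1    [-5, 1]
OVER      [-5, 1, -5]
MUL       [-5, -5]
ADD       [-10]
DUP       [-10, -10]
SWAP      [-10, -10]
PUSH -12  [-10, -10, -12]
DIV       [-10, 0]
OVER      [-10, 0, -10]
POP       [-10, 0]

2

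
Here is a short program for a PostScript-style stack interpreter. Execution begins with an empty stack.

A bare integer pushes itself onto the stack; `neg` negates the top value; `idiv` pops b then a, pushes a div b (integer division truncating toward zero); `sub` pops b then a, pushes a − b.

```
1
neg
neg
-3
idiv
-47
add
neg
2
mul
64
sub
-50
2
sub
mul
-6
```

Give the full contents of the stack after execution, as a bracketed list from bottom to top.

[-1560, -6]

1    -> [1]
neg  -> [-1]
neg  -> [1]
-3   -> [1, -3]
idiv -> [0]
-47  -> [0, -47]
add  -> [-47]
neg  -> [47]
2    -> [47, 2]
mul  -> [94]
64   -> [94, 64]
sub  -> [30]
-50  -> [30, -50]
2    -> [30, -50, 2]
sub  -> [30, -52]
mul  -> [-1560]
-6   -> [-1560, -6]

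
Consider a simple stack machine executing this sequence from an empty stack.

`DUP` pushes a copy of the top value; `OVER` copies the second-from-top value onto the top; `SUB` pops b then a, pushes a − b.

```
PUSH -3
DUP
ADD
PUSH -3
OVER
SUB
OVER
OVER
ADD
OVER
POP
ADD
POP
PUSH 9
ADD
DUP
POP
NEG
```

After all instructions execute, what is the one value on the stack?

-3

PUSH -3 -> [-3]
DUP     -> [-3, -3]
ADD     -> [-6]
PUSH -3 -> [-6, -3]
OVER    -> [-6, -3, -6]
SUB     -> [-6, 3]
OVER    -> [-6, 3, -6]
OVER    -> [-6, 3, -6, 3]
ADD     -> [-6, 3, -3]
OVER    -> [-6, 3, -3, 3]
POP     -> [-6, 3, -3]
ADD     -> [-6, 0]
POP     -> [-6]
PUSH 9  -> [-6, 9]
ADD     -> [3]
DUP     -> [3, 3]
POP     -> [3]
NEG     -> [-3]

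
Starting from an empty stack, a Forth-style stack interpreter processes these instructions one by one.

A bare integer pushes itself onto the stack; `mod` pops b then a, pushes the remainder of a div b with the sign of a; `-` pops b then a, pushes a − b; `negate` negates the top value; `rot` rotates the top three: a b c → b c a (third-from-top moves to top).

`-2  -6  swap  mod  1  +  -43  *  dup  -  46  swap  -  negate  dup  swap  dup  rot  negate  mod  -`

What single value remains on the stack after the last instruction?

-46

-2     : [-2]
-6     : [-2, -6]
swap   : [-6, -2]
mod    : [0]
1      : [0, 1]
+      : [1]
-43    : [1, -43]
*      : [-43]
dup    : [-43, -43]
-      : [0]
46     : [0, 46]
swap   : [46, 0]
-      : [46]
negate : [-46]
dup    : [-46, -46]
swap   : [-46, -46]
dup    : [-46, -46, -46]
rot    : [-46, -46, -46]
negate : [-46, -46, 46]
mod    : [-46, 0]
-      : [-46]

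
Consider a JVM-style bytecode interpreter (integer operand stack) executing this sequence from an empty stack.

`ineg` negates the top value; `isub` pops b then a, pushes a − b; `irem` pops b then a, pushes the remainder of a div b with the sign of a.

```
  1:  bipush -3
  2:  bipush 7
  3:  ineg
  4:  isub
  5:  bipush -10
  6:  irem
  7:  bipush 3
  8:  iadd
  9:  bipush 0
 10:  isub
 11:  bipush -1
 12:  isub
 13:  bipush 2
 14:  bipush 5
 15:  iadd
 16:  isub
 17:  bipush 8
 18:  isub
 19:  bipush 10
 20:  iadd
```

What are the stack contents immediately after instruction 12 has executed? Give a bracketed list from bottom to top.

[8]

bipush -3  → -3
bipush 7   → -3 7
ineg       → -3 -7
isub       → 4
bipush -10 → 4 -10
irem       → 4
bipush 3   → 4 3
iadd       → 7
bipush 0   → 7 0
isub       → 7
bipush -1  → 7 -1
isub       → 8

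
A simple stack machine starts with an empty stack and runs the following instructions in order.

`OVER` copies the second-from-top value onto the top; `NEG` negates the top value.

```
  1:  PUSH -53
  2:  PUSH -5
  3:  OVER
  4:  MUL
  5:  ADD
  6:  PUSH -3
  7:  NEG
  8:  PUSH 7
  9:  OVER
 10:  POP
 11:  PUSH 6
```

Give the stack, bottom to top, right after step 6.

PUSH -53 : -53
PUSH -5  : -53 -5
OVER     : -53 -5 -53
MUL      : -53 265
ADD      : 212
PUSH -3  : 212 -3

[212, -3]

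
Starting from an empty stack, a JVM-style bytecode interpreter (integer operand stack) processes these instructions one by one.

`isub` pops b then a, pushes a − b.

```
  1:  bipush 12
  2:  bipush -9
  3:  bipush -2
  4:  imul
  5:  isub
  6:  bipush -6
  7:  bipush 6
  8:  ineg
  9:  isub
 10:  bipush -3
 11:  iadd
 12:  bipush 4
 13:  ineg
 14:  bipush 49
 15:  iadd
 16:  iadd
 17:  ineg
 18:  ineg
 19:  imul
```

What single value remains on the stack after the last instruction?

-252

bipush 12 → 12
bipush -9 → 12 -9
bipush -2 → 12 -9 -2
imul      → 12 18
isub      → -6
bipush -6 → -6 -6
bipush 6  → -6 -6 6
ineg      → -6 -6 -6
isub      → -6 0
bipush -3 → -6 0 -3
iadd      → -6 -3
bipush 4  → -6 -3 4
ineg      → -6 -3 -4
bipush 49 → -6 -3 -4 49
iadd      → -6 -3 45
iadd      → -6 42
ineg      → -6 -42
ineg      → -6 42
imul      → -252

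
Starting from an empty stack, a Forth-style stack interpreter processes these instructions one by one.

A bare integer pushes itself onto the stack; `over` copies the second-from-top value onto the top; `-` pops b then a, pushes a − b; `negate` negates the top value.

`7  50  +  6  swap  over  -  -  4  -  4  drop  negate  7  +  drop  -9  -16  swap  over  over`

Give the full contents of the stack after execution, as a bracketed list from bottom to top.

7      : [7]
50     : [7, 50]
+      : [57]
6      : [57, 6]
swap   : [6, 57]
over   : [6, 57, 6]
-      : [6, 51]
-      : [-45]
4      : [-45, 4]
-      : [-49]
4      : [-49, 4]
drop   : [-49]
negate : [49]
7      : [49, 7]
+      : [56]
drop   : []
-9     : [-9]
-16    : [-9, -16]
swap   : [-16, -9]
over   : [-16, -9, -16]
over   : [-16, -9, -16, -9]

[-16, -9, -16, -9]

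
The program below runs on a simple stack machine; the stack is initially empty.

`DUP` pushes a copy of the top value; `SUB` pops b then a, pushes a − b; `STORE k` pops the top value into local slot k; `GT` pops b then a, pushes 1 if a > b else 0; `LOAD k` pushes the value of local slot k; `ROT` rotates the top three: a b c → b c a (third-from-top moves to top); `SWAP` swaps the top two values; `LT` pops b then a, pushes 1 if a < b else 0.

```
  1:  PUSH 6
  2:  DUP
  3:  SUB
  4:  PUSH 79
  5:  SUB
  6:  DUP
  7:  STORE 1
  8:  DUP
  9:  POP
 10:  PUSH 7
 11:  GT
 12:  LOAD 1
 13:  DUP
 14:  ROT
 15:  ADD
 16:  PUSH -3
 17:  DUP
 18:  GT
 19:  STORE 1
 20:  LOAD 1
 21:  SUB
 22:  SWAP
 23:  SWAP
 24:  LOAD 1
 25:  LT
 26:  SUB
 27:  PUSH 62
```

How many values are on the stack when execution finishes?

PUSH 6  → [6]
DUP     → [6, 6]
SUB     → [0]
PUSH 79 → [0, 79]
SUB     → [-79]
DUP     → [-79, -79]
STORE 1 → [-79]
DUP     → [-79, -79]
POP     → [-79]
PUSH 7  → [-79, 7]
GT      → [0]
LOAD 1  → [0, -79]
DUP     → [0, -79, -79]
ROT     → [-79, -79, 0]
ADD     → [-79, -79]
PUSH -3 → [-79, -79, -3]
DUP     → [-79, -79, -3, -3]
GT      → [-79, -79, 0]
STORE 1 → [-79, -79]
LOAD 1  → [-79, -79, 0]
SUB     → [-79, -79]
SWAP    → [-79, -79]
SWAP    → [-79, -79]
LOAD 1  → [-79, -79, 0]
LT      → [-79, 1]
SUB     → [-80]
PUSH 62 → [-80, 62]

2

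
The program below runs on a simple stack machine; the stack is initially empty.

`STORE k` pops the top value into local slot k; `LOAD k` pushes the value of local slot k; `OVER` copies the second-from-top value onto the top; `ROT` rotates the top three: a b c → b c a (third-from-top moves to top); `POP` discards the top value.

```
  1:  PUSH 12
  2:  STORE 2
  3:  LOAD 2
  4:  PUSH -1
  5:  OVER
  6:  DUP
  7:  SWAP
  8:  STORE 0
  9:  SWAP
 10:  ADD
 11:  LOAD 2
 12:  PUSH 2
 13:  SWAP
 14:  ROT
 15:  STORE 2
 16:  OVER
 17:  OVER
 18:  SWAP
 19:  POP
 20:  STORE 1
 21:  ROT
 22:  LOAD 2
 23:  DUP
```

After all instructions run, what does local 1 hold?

12

PUSH 12 -> [12]
STORE 2 -> []
LOAD 2  -> [12]
PUSH -1 -> [12, -1]
OVER    -> [12, -1, 12]
DUP     -> [12, -1, 12, 12]
SWAP    -> [12, -1, 12, 12]
STORE 0 -> [12, -1, 12]
SWAP    -> [12, 12, -1]
ADD     -> [12, 11]
LOAD 2  -> [12, 11, 12]
PUSH 2  -> [12, 11, 12, 2]
SWAP    -> [12, 11, 2, 12]
ROT     -> [12, 2, 12, 11]
STORE 2 -> [12, 2, 12]
OVER    -> [12, 2, 12, 2]
OVER    -> [12, 2, 12, 2, 12]
SWAP    -> [12, 2, 12, 12, 2]
POP     -> [12, 2, 12, 12]
STORE 1 -> [12, 2, 12]
ROT     -> [2, 12, 12]
LOAD 2  -> [2, 12, 12, 11]
DUP     -> [2, 12, 12, 11, 11]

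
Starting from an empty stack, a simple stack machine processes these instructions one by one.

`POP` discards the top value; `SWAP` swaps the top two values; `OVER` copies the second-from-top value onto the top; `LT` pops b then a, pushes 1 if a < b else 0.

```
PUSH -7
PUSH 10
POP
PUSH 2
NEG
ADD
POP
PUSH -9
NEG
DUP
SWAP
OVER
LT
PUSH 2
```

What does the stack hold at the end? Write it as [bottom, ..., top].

[9, 0, 2]

PUSH -7  [-7]
PUSH 10  [-7, 10]
POP      [-7]
PUSH 2   [-7, 2]
NEG      [-7, -2]
ADD      [-9]
POP      []
PUSH -9  [-9]
NEG      [9]
DUP      [9, 9]
SWAP     [9, 9]
OVER     [9, 9, 9]
LT       [9, 0]
PUSH 2   [9, 0, 2]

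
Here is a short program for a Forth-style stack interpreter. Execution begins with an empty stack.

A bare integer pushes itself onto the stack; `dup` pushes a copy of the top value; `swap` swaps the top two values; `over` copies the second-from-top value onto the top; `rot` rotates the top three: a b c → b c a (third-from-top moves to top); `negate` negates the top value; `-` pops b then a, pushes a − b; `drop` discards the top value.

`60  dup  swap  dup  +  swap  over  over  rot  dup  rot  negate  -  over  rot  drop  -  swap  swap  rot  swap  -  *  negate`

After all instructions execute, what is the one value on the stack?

60     -> 60
dup    -> 60 60
swap   -> 60 60
dup    -> 60 60 60
+      -> 60 120
swap   -> 120 60
over   -> 120 60 120
over   -> 120 60 120 60
rot    -> 120 120 60 60
dup    -> 120 120 60 60 60
rot    -> 120 120 60 60 60
negate -> 120 120 60 60 -60
-      -> 120 120 60 120
over   -> 120 120 60 120 60
rot    -> 120 120 120 60 60
drop   -> 120 120 120 60
-      -> 120 120 60
swap   -> 120 60 120
swap   -> 120 120 60
rot    -> 120 60 120
swap   -> 120 120 60
-      -> 120 60
*      -> 7200
negate -> -7200

-7200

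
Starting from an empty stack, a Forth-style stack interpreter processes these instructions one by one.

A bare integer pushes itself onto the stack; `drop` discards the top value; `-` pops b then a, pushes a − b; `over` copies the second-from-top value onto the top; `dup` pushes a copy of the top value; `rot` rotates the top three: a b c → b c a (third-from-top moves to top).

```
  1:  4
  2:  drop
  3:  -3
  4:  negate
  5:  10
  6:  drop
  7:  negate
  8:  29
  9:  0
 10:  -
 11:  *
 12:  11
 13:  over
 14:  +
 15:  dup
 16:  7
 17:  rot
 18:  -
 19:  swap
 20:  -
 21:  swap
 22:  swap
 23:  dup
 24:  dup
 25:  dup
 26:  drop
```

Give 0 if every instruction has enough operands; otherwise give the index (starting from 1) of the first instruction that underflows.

4       [4]
drop    []
-3      [-3]
negate  [3]
10      [3, 10]
drop    [3]
negate  [-3]
29      [-3, 29]
0       [-3, 29, 0]
-       [-3, 29]
*       [-87]
11      [-87, 11]
over    [-87, 11, -87]
+       [-87, -76]
dup     [-87, -76, -76]
7       [-87, -76, -76, 7]
rot     [-87, -76, 7, -76]
-       [-87, -76, 83]
swap    [-87, 83, -76]
-       [-87, 159]
swap    [159, -87]
swap    [-87, 159]
dup     [-87, 159, 159]
dup     [-87, 159, 159, 159]
dup     [-87, 159, 159, 159, 159]
drop    [-87, 159, 159, 159]

0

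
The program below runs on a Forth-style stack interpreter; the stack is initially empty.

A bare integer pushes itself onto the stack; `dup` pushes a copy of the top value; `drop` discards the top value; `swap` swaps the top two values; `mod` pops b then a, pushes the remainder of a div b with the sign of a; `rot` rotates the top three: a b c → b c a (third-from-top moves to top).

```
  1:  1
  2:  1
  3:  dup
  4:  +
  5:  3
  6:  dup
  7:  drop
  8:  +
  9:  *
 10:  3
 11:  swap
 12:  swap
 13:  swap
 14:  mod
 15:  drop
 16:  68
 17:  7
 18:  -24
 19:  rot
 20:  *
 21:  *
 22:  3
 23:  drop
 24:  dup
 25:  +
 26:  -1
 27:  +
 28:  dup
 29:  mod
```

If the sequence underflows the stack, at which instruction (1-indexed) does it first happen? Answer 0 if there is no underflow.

0

1    → [1]
1    → [1, 1]
dup  → [1, 1, 1]
+    → [1, 2]
3    → [1, 2, 3]
dup  → [1, 2, 3, 3]
drop → [1, 2, 3]
+    → [1, 5]
*    → [5]
3    → [5, 3]
swap → [3, 5]
swap → [5, 3]
swap → [3, 5]
mod  → [3]
drop → []
68   → [68]
7    → [68, 7]
-24  → [68, 7, -24]
rot  → [7, -24, 68]
*    → [7, -1632]
*    → [-11424]
3    → [-11424, 3]
drop → [-11424]
dup  → [-11424, -11424]
+    → [-22848]
-1   → [-22848, -1]
+    → [-22849]
dup  → [-22849, -22849]
mod  → [0]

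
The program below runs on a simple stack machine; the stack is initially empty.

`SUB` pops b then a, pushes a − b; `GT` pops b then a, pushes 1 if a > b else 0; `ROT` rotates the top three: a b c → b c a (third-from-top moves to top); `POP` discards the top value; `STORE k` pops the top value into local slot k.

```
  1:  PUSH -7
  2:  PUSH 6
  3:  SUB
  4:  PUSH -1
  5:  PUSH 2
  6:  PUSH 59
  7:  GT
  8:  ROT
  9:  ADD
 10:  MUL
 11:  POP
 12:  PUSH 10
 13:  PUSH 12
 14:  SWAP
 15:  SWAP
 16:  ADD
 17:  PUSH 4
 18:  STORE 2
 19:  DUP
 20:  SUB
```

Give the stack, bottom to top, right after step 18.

[22]

PUSH -7 → [-7]
PUSH 6  → [-7, 6]
SUB     → [-13]
PUSH -1 → [-13, -1]
PUSH 2  → [-13, -1, 2]
PUSH 59 → [-13, -1, 2, 59]
GT      → [-13, -1, 0]
ROT     → [-1, 0, -13]
ADD     → [-1, -13]
MUL     → [13]
POP     → []
PUSH 10 → [10]
PUSH 12 → [10, 12]
SWAP    → [12, 10]
SWAP    → [10, 12]
ADD     → [22]
PUSH 4  → [22, 4]
STORE 2 → [22]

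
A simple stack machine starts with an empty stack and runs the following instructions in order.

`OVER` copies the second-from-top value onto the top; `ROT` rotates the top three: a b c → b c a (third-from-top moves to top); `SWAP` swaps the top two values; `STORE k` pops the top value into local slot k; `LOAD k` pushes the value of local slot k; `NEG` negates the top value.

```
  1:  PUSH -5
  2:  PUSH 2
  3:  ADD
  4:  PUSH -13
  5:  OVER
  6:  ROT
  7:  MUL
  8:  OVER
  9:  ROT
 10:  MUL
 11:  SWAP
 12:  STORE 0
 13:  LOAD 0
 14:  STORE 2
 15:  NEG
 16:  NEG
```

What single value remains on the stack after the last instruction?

169

PUSH -5  : -5
PUSH 2   : -5 2
ADD      : -3
PUSH -13 : -3 -13
OVER     : -3 -13 -3
ROT      : -13 -3 -3
MUL      : -13 9
OVER     : -13 9 -13
ROT      : 9 -13 -13
MUL      : 9 169
SWAP     : 169 9
STORE 0  : 169
LOAD 0   : 169 9
STORE 2  : 169
NEG      : -169
NEG      : 169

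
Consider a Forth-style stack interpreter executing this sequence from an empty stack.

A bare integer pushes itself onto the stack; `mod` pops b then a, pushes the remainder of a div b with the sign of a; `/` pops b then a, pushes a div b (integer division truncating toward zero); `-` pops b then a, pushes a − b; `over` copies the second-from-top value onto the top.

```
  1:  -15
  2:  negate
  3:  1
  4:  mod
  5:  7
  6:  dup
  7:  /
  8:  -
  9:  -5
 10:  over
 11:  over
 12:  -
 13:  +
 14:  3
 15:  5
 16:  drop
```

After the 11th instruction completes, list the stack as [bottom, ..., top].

[-1, -5, -1, -5]

-15    : [-15]
negate : [15]
1      : [15, 1]
mod    : [0]
7      : [0, 7]
dup    : [0, 7, 7]
/      : [0, 1]
-      : [-1]
-5     : [-1, -5]
over   : [-1, -5, -1]
over   : [-1, -5, -1, -5]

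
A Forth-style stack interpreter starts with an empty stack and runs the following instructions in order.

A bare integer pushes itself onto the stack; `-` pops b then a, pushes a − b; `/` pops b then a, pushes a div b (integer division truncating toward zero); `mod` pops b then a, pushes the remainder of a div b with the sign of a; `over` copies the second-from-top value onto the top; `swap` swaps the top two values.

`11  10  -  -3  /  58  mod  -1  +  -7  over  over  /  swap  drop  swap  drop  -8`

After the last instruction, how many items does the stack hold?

2

11   → 11
10   → 11 10
-    → 1
-3   → 1 -3
/    → 0
58   → 0 58
mod  → 0
-1   → 0 -1
+    → -1
-7   → -1 -7
over → -1 -7 -1
over → -1 -7 -1 -7
/    → -1 -7 0
swap → -1 0 -7
drop → -1 0
swap → 0 -1
drop → 0
-8   → 0 -8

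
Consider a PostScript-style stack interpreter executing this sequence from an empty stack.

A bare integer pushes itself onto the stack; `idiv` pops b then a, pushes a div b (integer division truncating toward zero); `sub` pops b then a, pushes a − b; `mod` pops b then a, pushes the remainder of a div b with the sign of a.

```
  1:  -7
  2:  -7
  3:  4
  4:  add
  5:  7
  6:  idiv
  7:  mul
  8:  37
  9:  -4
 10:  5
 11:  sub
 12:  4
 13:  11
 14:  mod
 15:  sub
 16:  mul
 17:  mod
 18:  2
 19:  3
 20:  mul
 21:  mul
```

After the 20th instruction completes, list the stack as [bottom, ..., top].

[0, 6]

-7   → -7
-7   → -7 -7
4    → -7 -7 4
add  → -7 -3
7    → -7 -3 7
idiv → -7 0
mul  → 0
37   → 0 37
-4   → 0 37 -4
5    → 0 37 -4 5
sub  → 0 37 -9
4    → 0 37 -9 4
11   → 0 37 -9 4 11
mod  → 0 37 -9 4
sub  → 0 37 -13
mul  → 0 -481
mod  → 0
2    → 0 2
3    → 0 2 3
mul  → 0 6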